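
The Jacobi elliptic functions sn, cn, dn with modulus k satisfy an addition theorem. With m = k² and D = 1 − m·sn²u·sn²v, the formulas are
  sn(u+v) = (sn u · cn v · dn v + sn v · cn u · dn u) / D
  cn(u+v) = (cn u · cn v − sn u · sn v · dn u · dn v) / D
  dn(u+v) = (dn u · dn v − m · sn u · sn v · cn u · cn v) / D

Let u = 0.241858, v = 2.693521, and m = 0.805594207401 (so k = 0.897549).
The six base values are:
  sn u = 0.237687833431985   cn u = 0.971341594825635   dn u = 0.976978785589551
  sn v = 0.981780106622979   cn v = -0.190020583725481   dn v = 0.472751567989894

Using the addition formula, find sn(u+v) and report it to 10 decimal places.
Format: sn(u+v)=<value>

m = k² = 0.805594207401
D = 1 − m·sn²u·sn²v = 0.9561309030368701
sn(u+v) = (sn u·cn v·dn v + sn v·cn u·dn u)/D = 0.9103377157212636/0.9561309030368701 = 0.9521057345075263

sn(u+v)=0.9521057345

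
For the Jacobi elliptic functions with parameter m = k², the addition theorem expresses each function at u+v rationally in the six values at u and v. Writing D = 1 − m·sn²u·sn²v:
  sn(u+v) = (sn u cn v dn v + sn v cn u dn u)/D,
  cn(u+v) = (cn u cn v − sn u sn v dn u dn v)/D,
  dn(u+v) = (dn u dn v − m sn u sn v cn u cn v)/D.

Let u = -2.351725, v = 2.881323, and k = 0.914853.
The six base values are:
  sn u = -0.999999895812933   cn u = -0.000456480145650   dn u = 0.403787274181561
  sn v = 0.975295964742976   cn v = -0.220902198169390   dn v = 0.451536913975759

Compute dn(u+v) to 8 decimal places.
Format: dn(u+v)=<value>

m = k² = 0.836956011609
D = 1 − m·sn²u·sn²v = 0.2038857505723954
dn(u+v) = (dn u·dn v − m·sn u·sn v·cn u·cn v)/D = 0.1824071712680272/0.2038857505723954 = 0.8946538478335611

dn(u+v)=0.89465385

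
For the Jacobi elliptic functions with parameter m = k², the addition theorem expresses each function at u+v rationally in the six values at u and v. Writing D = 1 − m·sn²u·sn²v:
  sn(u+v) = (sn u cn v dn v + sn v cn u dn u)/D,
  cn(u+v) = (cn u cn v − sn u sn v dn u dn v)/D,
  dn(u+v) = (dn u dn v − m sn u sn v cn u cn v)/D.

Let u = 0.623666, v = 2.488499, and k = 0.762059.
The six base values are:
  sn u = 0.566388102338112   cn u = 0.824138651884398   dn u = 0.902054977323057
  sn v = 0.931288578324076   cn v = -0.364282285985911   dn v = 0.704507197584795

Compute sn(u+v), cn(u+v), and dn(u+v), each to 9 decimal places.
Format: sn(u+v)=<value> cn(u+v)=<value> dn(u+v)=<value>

m = k² = 0.580733919481
D = 1 − m·sn²u·sn²v = 0.8384250649192516
sn(u+v) = (sn u·cn v·dn v + sn v·cn u·dn u)/D = 0.5469794845298736/0.8384250649192516 = 0.6523892324027228
cn(u+v) = (cn u·cn v − sn u·sn v·dn u·dn v)/D = -0.6354290149090495/0.8384250649192516 = -0.7578840870772959
dn(u+v) = (dn u·dn v − m·sn u·sn v·cn u·cn v)/D = 0.7274673929974984/0.8384250649192516 = 0.8676594050388516

sn(u+v)=0.652389232 cn(u+v)=-0.757884087 dn(u+v)=0.867659405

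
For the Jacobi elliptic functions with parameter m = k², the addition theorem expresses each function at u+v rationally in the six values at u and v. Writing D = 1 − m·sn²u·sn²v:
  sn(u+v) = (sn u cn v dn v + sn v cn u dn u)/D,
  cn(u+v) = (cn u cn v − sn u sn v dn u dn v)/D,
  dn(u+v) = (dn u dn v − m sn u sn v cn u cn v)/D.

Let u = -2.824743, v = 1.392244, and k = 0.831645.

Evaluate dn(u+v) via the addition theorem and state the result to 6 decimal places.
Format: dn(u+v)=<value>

sn u = -0.900174703225791, cn u = -0.4355289929182202, dn u = 0.662992778960285
sn v = 0.9242768338343478, cn v = 0.381722850294757, dn v = 0.6396453018209563
m = k² = 0.691633406025
D = 1 − m·sn²u·sn²v = 0.5212225294568103
dn(u+v) = (dn u·dn v − m·sn u·sn v·cn u·cn v)/D = 0.3284114742883228/0.5212225294568103 = 0.6300791998200372

dn(u+v)=0.630079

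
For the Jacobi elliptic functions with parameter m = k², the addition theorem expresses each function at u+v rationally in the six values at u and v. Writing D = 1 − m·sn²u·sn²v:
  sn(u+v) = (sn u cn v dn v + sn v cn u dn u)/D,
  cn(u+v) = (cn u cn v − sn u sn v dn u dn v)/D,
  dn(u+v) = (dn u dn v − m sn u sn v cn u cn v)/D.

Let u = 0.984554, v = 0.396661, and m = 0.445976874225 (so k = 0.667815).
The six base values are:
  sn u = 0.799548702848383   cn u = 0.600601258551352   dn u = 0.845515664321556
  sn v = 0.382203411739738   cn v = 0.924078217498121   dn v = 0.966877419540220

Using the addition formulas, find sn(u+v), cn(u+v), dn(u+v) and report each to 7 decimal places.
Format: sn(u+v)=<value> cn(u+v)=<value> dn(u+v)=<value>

sn(u+v)=0.9479424 cn(u+v)=0.3184418 dn(u+v)=0.7741108

m = k² = 0.445976874225
D = 1 − m·sn²u·sn²v = 0.9583522729691446
sn(u+v) = (sn u·cn v·dn v + sn v·cn u·dn u)/D = 0.9084627543256918/0.9583522729691446 = 0.9479424006697596
cn(u+v) = (cn u·cn v − sn u·sn v·dn u·dn v)/D = 0.3051794604951383/0.9583522729691446 = 0.3184418392932261
dn(u+v) = (dn u·dn v − m·sn u·sn v·cn u·cn v)/D = 0.7418708270436202/0.9583522729691446 = 0.7741107815659197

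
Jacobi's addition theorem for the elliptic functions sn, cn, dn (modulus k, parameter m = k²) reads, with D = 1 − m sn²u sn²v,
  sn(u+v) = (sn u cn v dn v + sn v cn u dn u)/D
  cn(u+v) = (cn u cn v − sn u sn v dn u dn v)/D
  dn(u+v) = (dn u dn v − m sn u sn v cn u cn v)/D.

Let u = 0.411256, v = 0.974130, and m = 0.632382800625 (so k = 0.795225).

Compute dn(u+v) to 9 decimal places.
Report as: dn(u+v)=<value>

sn u = 0.3932847850508768, cn u = 0.9194167052253758, dn u = 0.9498355143435838
sn v = 0.7798229718790174, cn v = 0.6260001058544457, dn v = 0.7844953317657628
m = k² = 0.632382800625
D = 1 − m·sn²u·sn²v = 0.9405178868330734
dn(u+v) = (dn u·dn v − m·sn u·sn v·cn u·cn v)/D = 0.6335143308057696/0.9405178868330734 = 0.6735803110974837

dn(u+v)=0.673580311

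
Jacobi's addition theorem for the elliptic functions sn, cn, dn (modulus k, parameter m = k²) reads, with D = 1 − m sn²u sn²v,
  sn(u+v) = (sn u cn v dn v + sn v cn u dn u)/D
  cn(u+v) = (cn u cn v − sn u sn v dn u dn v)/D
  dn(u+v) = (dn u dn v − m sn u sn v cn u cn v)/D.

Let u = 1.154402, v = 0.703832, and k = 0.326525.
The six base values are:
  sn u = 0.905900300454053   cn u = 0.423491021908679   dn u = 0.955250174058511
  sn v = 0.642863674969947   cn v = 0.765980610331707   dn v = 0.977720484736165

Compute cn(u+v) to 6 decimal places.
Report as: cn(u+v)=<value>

m = k² = 0.106618575625
D = 1 − m·sn²u·sn²v = 0.9638397472912776
cn(u+v) = (cn u·cn v − sn u·sn v·dn u·dn v)/D = -0.2195292067378575/0.9638397472912776 = -0.2277652559513242

cn(u+v)=-0.227765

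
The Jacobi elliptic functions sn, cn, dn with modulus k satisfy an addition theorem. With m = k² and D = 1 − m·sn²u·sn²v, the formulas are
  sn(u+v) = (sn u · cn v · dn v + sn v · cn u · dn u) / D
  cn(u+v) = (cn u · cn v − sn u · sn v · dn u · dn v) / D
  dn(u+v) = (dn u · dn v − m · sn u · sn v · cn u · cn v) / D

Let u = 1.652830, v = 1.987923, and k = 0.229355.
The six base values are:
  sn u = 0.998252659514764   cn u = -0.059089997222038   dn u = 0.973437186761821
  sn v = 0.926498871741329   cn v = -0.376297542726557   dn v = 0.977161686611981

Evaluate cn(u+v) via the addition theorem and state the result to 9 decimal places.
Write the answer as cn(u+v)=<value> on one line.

m = k² = 0.052603716025
D = 1 − m·sn²u·sn²v = 0.9550026263678443
cn(u+v) = (cn u·cn v − sn u·sn v·dn u·dn v)/D = -0.8575155081384655/0.9550026263678443 = -0.8979195286612447

cn(u+v)=-0.897919529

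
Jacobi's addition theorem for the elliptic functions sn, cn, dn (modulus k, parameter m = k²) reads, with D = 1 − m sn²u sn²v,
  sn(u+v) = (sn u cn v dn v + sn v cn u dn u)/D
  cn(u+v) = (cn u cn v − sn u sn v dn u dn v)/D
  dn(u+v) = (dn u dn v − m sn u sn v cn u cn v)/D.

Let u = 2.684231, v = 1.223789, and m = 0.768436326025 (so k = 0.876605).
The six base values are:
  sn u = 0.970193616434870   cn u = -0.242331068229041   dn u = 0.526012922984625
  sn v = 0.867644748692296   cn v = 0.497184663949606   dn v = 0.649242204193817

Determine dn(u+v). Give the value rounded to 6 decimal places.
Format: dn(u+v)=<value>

dn(u+v)=0.920873

m = k² = 0.768436326025
D = 1 − m·sn²u·sn²v = 0.4554865675446651
dn(u+v) = (dn u·dn v − m·sn u·sn v·cn u·cn v)/D = 0.4194452423739652/0.4554865675446651 = 0.9208729131904297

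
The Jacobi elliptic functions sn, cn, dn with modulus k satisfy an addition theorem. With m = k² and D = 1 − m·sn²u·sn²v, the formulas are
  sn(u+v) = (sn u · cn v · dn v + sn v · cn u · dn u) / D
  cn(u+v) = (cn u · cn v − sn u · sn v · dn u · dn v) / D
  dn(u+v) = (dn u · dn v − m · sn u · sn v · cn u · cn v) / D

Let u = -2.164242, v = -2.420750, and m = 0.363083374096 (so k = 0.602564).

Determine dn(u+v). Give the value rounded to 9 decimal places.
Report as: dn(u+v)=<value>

dn(u+v)=0.858215949

sn u = -0.945489579794166, cn u = -0.3256523522111448, dn u = 0.8218402640812488
sn v = -0.8541957675681079, cn v = -0.5199515272299245, dn v = 0.857365772275448
m = k² = 0.363083374096
D = 1 − m·sn²u·sn²v = 0.7631711059985048
dn(u+v) = (dn u·dn v − m·sn u·sn v·cn u·cn v)/D = 0.6549656148758477/0.7631711059985048 = 0.8582159488584345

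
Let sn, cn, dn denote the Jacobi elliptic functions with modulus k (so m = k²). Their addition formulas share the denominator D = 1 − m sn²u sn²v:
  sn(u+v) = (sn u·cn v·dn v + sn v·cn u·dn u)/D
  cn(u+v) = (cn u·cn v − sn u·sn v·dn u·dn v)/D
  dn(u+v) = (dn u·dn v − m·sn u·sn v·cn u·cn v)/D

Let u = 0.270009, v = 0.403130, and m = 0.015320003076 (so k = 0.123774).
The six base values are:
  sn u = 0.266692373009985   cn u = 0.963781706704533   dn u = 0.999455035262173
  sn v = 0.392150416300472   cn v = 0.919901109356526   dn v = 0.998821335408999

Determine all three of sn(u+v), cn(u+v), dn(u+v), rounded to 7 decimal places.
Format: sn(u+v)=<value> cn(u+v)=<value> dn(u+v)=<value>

sn(u+v)=0.6228873 cn(u+v)=0.7823116 dn(u+v)=0.9970236

m = k² = 0.015320003076
D = 1 − m·sn²u·sn²v = 0.9998324341921292
sn(u+v) = (sn u·cn v·dn v + sn v·cn u·dn u)/D = 0.6227828767885298/0.9998324341921292 = 0.622887251394022
cn(u+v) = (cn u·cn v − sn u·sn v·dn u·dn v)/D = 0.7821805321289717/0.9998324341921292 = 0.7823116208077191
dn(u+v) = (dn u·dn v − m·sn u·sn v·cn u·cn v)/D = 0.996856510673162/0.9998324341921292 = 0.9970235777344313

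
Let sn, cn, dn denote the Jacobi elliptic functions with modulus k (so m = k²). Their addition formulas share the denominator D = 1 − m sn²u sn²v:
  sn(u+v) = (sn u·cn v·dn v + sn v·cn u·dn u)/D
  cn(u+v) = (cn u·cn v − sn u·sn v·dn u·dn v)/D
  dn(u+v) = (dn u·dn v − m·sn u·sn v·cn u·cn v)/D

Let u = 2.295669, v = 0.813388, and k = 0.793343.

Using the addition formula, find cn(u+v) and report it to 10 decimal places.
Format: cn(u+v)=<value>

sn u = 0.9815284010548012, cn u = -0.1913164862807313, dn u = 0.6274104954992486
sn v = 0.6921545326023008, cn v = 0.7217493352945263, dn v = 0.8357461754428778
m = k² = 0.629393115649
D = 1 − m·sn²u·sn²v = 0.7095082090842381
cn(u+v) = (cn u·cn v − sn u·sn v·dn u·dn v)/D = -0.4943138791206832/0.7095082090842381 = -0.6966993091717626

cn(u+v)=-0.6966993092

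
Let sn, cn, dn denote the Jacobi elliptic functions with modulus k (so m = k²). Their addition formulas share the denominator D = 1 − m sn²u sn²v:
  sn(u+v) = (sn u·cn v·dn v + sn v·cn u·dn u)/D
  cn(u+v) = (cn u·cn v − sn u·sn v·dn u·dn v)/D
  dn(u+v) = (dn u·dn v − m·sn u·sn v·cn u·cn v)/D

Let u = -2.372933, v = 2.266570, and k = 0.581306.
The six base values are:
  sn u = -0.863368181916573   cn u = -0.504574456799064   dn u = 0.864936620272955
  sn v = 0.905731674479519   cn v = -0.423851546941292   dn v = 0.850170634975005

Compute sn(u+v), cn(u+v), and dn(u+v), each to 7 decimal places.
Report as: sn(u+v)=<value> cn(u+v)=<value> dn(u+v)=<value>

m = k² = 0.337916665636
D = 1 − m·sn²u·sn²v = 0.7933664669015073
sn(u+v) = (sn u·cn v·dn v + sn v·cn u·dn u)/D = -0.08417248769778383/0.7933664669015073 = -0.1060953433367552
cn(u+v) = (cn u·cn v − sn u·sn v·dn u·dn v)/D = 0.7888886759984243/0.7933664669015073 = 0.9943559614756961
dn(u+v) = (dn u·dn v − m·sn u·sn v·cn u·cn v)/D = 0.7918561792590753/0.7933664669015073 = 0.9980963555866807

sn(u+v)=-0.1060953 cn(u+v)=0.9943560 dn(u+v)=0.9980964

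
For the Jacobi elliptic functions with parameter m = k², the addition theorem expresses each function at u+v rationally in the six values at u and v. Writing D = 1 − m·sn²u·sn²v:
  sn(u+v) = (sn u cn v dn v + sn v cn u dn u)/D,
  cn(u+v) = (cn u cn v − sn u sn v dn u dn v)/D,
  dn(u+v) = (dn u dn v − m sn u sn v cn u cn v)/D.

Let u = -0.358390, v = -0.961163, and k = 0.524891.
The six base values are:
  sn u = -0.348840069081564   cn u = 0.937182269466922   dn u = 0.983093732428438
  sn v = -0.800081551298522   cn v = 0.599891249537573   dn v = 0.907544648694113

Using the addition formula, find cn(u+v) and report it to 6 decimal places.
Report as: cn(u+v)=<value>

m = k² = 0.275510561881
D = 1 − m·sn²u·sn²v = 0.9785385286554736
cn(u+v) = (cn u·cn v − sn u·sn v·dn u·dn v)/D = 0.3131935669612284/0.9785385286554736 = 0.3200625808690036

cn(u+v)=0.320063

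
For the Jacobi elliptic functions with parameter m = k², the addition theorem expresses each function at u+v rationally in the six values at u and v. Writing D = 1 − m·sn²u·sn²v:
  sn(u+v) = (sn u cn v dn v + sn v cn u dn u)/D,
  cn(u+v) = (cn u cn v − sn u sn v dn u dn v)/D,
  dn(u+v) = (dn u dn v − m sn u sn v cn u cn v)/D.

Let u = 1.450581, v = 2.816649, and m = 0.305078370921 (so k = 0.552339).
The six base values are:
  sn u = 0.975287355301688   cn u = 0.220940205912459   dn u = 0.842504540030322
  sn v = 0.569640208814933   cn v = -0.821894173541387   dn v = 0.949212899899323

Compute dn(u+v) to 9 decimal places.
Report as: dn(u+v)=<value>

dn(u+v)=0.916824261

m = k² = 0.305078370921
D = 1 − m·sn²u·sn²v = 0.9058375218332379
dn(u+v) = (dn u·dn v − m·sn u·sn v·cn u·cn v)/D = 0.8304938169014361/0.9058375218332379 = 0.9168242613980917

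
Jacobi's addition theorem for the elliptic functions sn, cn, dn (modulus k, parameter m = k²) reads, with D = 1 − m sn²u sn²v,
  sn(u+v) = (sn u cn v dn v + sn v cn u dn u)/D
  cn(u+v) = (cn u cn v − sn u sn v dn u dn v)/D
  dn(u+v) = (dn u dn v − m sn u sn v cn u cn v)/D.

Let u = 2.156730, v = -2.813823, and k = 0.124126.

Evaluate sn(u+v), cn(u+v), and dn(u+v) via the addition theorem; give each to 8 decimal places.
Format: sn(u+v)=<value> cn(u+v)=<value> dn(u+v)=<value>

sn u = 0.8387509511310326, cn u = -0.5445152357618547, dn u = 0.994565704821324
sn v = -0.333371985829841, cn v = -0.9427953749694937, dn v = 0.9991434755574704
m = k² = 0.015407263876
D = 1 − m·sn²u·sn²v = 0.9987953808134334
sn(u+v) = (sn u·cn v·dn v + sn v·cn u·dn u)/D = -0.6095535442888104/0.9987953808134334 = -0.6102887097779538
cn(u+v) = (cn u·cn v − sn u·sn v·dn u·dn v)/D = 0.7912248033139512/0.9987953808134334 = 0.7921790774298198
dn(u+v) = (dn u·dn v − m·sn u·sn v·cn u·cn v)/D = 0.995925478507973/0.9987953808134334 = 0.9971266363855997

sn(u+v)=-0.61028871 cn(u+v)=0.79217908 dn(u+v)=0.99712664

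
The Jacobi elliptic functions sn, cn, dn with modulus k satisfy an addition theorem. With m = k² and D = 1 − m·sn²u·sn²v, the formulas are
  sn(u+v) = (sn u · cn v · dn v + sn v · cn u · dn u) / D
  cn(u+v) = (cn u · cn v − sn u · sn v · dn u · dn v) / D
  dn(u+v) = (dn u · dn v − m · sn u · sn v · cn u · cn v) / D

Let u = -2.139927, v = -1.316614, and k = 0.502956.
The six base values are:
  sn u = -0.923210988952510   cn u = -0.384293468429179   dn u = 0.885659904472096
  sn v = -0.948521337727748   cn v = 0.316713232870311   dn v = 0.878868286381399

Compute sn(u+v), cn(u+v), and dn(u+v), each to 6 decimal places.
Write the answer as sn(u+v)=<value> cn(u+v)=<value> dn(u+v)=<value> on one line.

m = k² = 0.252964737936
D = 1 − m·sn²u·sn²v = 0.8060203695744495
sn(u+v) = (sn u·cn v·dn v + sn v·cn u·dn u)/D = 0.06585732789733512/0.8060203695744495 = 0.0817067786166564
cn(u+v) = (cn u·cn v − sn u·sn v·dn u·dn v)/D = -0.8033253690324706/0.8060203695744495 = -0.9966564113715863
dn(u+v) = (dn u·dn v − m·sn u·sn v·cn u·cn v)/D = 0.8053394816068331/0.8060203695744495 = 0.9991552471955815

sn(u+v)=0.081707 cn(u+v)=-0.996656 dn(u+v)=0.999155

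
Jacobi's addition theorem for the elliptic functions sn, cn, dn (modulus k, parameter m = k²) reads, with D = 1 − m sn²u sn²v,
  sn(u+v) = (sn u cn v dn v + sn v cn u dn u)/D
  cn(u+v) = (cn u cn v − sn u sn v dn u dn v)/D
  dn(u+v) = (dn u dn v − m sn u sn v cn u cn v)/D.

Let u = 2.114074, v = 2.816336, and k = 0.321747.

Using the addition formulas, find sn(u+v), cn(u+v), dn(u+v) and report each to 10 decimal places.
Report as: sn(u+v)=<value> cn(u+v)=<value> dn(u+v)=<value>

sn u = 0.8890927129122821, cn u = -0.4577271543684931, dn u = 0.9582108378368237
sn v = 0.3990711111951421, cn v = -0.9169199791745594, dn v = 0.9917224698742267
m = k² = 0.103521132009
D = 1 − m·sn²u·sn²v = 0.986967621207914
sn(u+v) = (sn u·cn v·dn v + sn v·cn u·dn u)/D = -0.9835110450398226/0.986967621207914 = -0.9964977815950426
cn(u+v) = (cn u·cn v − sn u·sn v·dn u·dn v)/D = 0.08252944685071096/0.986967621207914 = 0.08361920399141986
dn(u+v) = (dn u·dn v − m·sn u·sn v·cn u·cn v)/D = 0.9348634755734507/0.986967621207914 = 0.9472078470307923

sn(u+v)=-0.9964977816 cn(u+v)=0.0836192040 dn(u+v)=0.9472078470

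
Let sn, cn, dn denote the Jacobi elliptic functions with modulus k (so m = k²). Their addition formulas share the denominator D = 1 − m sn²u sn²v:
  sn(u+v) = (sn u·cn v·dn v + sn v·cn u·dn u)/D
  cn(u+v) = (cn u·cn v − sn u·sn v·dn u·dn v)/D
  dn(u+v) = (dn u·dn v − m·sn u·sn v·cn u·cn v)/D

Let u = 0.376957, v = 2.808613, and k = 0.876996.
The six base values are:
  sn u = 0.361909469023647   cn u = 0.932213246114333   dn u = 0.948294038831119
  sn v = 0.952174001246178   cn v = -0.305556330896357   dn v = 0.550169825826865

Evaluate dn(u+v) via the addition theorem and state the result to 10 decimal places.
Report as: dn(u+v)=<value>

dn(u+v)=0.6572459942

m = k² = 0.769121984016
D = 1 − m·sn²u·sn²v = 0.9086669931771651
dn(u+v) = (dn u·dn v − m·sn u·sn v·cn u·cn v)/D = 0.5972177413049068/0.9086669931771651 = 0.6572459941751903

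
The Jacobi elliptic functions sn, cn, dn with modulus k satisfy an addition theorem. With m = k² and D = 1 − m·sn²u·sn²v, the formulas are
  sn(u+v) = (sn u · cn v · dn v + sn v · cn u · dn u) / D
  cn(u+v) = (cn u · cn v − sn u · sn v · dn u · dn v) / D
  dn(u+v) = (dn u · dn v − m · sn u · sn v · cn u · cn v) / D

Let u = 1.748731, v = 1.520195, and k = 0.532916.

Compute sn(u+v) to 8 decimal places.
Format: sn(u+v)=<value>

sn(u+v)=0.13978069

sn u = 0.9993042514517858, cn u = -0.03729628708579604, dn u = 0.8464015500326861
sn v = 0.9878055458136683, cn v = 0.1556926576938069, dn v = 0.8502262885654267
m = k² = 0.283999463056
D = 1 − m·sn²u·sn²v = 0.7232702127028601
sn(u+v) = (sn u·cn v·dn v + sn v·cn u·dn u)/D = 0.1010992063775097/0.7232702127028601 = 0.1397806858375959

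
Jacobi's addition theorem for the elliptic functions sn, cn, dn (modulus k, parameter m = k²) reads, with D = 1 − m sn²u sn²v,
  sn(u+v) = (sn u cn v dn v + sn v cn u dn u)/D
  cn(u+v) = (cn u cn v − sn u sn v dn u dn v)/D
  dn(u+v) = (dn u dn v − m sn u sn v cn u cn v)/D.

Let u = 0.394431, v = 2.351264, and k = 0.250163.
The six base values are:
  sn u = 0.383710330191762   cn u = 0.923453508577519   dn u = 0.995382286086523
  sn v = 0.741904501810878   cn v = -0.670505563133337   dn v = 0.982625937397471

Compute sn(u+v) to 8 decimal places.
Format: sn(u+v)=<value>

sn(u+v)=0.43132829

m = k² = 0.062581526569
D = 1 − m·sn²u·sn²v = 0.9949283514777254
sn(u+v) = (sn u·cn v·dn v + sn v·cn u·dn u)/D = 0.4291407395761869/0.9949283514777254 = 0.431328285035603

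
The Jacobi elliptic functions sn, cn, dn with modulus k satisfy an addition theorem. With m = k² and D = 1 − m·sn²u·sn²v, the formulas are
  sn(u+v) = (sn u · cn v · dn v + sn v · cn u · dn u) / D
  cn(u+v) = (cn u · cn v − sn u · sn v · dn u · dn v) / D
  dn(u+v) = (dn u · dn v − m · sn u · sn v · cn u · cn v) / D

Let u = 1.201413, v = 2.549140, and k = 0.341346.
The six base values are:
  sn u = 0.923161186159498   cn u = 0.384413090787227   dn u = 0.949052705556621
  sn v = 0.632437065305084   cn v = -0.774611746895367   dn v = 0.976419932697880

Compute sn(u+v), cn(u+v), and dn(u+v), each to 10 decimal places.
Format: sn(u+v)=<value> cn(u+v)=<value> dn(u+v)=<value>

sn(u+v)=-0.4868343951 cn(u+v)=-0.8734942883 dn(u+v)=0.9860956083

m = k² = 0.116517091716
D = 1 − m·sn²u·sn²v = 0.9602827346374221
sn(u+v) = (sn u·cn v·dn v + sn v·cn u·dn u)/D = -0.4674986642149915/0.9602827346374221 = -0.4868343950716836
cn(u+v) = (cn u·cn v − sn u·sn v·dn u·dn v)/D = -0.8388014839042216/0.9602827346374221 = -0.8734942883472037
dn(u+v) = (dn u·dn v − m·sn u·sn v·cn u·cn v)/D = 0.9469305873934113/0.9602827346374221 = 0.9860956083428365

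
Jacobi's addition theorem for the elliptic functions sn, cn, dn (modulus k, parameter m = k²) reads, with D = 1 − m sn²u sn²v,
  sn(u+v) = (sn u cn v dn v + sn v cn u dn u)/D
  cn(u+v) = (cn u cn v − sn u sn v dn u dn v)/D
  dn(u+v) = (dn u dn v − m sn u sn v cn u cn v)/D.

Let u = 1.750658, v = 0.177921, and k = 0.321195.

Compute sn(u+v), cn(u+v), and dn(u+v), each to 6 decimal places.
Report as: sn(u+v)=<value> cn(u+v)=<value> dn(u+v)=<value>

sn(u+v)=0.955762 cn(u+v)=-0.294142 dn(u+v)=0.951714

sn u = 0.9916128154254098, cn u = -0.1292440493179171, dn u = 0.9479224984951184
sn v = 0.1768890786764869, cn v = 0.9842307929774315, dn v = 0.9983846728157075
m = k² = 0.103166228025
D = 1 − m·sn²u·sn²v = 0.9968258762568451
sn(u+v) = (sn u·cn v·dn v + sn v·cn u·dn u)/D = 0.9527280750848835/0.9968258762568451 = 0.9557617812475413
cn(u+v) = (cn u·cn v − sn u·sn v·dn u·dn v)/D = -0.2932081897223876/0.9968258762568451 = -0.2941418322961338
dn(u+v) = (dn u·dn v − m·sn u·sn v·cn u·cn v)/D = 0.9486932028153555/0.9968258762568451 = 0.9517140610131115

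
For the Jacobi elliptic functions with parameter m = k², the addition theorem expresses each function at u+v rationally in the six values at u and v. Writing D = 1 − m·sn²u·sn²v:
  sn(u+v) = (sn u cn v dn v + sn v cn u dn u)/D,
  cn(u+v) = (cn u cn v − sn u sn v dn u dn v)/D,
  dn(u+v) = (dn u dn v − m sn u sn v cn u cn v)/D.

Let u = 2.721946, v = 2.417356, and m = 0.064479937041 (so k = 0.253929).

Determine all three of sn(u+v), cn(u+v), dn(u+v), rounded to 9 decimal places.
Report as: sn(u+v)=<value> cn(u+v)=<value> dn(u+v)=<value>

sn u = 0.4538942433536408, cn u = -0.8910555627178509, dn u = 0.9933357158548401
sn v = 0.6978159379613251, cn v = -0.7162771228562002, dn v = 0.9841756361179992
m = k² = 0.064479937041
D = 1 − m·sn²u·sn²v = 0.9935313191733546
sn(u+v) = (sn u·cn v·dn v + sn v·cn u·dn u)/D = -0.9376183090319649/0.9935313191733546 = -0.9437229515946102
cn(u+v) = (cn u·cn v − sn u·sn v·dn u·dn v)/D = 0.3285976091610907/0.9935313191733546 = 0.3307370415202341
dn(u+v) = (dn u·dn v − m·sn u·sn v·cn u·cn v)/D = 0.9645819602619981/0.9935313191733546 = 0.970862157686742

sn(u+v)=-0.943722952 cn(u+v)=0.330737042 dn(u+v)=0.970862158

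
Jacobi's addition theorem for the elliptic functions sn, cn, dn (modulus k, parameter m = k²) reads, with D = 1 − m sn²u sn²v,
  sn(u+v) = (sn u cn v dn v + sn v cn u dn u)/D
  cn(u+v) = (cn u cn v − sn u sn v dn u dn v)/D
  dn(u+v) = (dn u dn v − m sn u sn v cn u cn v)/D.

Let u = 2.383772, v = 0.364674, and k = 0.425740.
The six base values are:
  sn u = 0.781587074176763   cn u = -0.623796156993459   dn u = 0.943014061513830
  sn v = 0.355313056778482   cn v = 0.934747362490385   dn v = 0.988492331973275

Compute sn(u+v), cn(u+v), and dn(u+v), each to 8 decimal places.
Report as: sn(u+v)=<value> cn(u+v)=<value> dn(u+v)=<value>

m = k² = 0.1812545476
D = 1 − m·sn²u·sn²v = 0.9860213258185687
sn(u+v) = (sn u·cn v·dn v + sn v·cn u·dn u)/D = 0.5131667201610323/0.9860213258185687 = 0.5204418066059727
cn(u+v) = (cn u·cn v − sn u·sn v·dn u·dn v)/D = -0.8419607902320492/0.9860213258185687 = -0.8538971401385013
dn(u+v) = (dn u·dn v − m·sn u·sn v·cn u·cn v)/D = 0.961512593478498/0.9860213258185687 = 0.9751438110938177

sn(u+v)=0.52044181 cn(u+v)=-0.85389714 dn(u+v)=0.97514381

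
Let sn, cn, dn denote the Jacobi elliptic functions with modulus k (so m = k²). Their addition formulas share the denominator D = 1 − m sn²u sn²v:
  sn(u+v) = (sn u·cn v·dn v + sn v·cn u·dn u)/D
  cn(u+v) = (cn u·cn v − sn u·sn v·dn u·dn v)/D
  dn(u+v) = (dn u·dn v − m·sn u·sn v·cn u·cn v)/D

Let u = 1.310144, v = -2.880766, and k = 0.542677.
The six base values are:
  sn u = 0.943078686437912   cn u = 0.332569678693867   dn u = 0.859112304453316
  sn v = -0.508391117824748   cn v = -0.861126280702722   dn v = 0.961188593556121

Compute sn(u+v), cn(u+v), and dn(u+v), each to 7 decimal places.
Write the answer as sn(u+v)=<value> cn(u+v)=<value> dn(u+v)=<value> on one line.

sn(u+v)=-0.9930745 cn(u+v)=0.1174863 dn(u+v)=0.8423578

m = k² = 0.294498326329
D = 1 − m·sn²u·sn²v = 0.9323021931449187
sn(u+v) = (sn u·cn v·dn v + sn v·cn u·dn u)/D = -0.9258455337850406/0.9323021931449187 = -0.993074499440897
cn(u+v) = (cn u·cn v − sn u·sn v·dn u·dn v)/D = 0.1095327663903299/0.9323021931449187 = 0.117486333503995
dn(u+v) = (dn u·dn v − m·sn u·sn v·cn u·cn v)/D = 0.7853320145048472/0.9323021931449187 = 0.8423577894370284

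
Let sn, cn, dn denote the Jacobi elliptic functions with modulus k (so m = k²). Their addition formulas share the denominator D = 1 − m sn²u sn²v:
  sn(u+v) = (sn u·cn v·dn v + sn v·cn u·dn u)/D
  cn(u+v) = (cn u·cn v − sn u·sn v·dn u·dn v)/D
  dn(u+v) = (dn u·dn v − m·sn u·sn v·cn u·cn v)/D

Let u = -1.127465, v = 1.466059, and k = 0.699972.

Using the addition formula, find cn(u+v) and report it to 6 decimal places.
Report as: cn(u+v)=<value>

cn(u+v)=0.944245

sn u = -0.8609748986747328, cn u = 0.508647445537706, dn u = 0.7979993403475718
sn v = 0.9626273010213647, cn v = 0.2708296130934041, dn v = 0.7389026843070432
m = k² = 0.489960800784
D = 1 − m·sn²u·sn²v = 0.6634429713543339
cn(u+v) = (cn u·cn v − sn u·sn v·dn u·dn v)/D = 0.6264524046945965/0.6634429713543339 = 0.9442445420979803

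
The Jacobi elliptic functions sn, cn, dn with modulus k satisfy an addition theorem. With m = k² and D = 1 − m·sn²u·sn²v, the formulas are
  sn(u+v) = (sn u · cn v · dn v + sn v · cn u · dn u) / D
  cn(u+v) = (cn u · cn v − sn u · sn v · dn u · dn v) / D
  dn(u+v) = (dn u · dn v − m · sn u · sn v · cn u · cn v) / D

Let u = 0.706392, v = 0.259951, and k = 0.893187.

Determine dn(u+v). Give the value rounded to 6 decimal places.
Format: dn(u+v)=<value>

sn u = 0.6166689157892772, cn u = 0.7872226167351122, dn u = 0.8346368277098499
sn v = 0.2548113088276302, cn v = 0.9669907946270999, dn v = 0.9737560801194261
m = k² = 0.797783016969
D = 1 − m·sn²u·sn²v = 0.9803018110318296
dn(u+v) = (dn u·dn v − m·sn u·sn v·cn u·cn v)/D = 0.7173047683277099/0.9803018110318296 = 0.7317182935454351

dn(u+v)=0.731718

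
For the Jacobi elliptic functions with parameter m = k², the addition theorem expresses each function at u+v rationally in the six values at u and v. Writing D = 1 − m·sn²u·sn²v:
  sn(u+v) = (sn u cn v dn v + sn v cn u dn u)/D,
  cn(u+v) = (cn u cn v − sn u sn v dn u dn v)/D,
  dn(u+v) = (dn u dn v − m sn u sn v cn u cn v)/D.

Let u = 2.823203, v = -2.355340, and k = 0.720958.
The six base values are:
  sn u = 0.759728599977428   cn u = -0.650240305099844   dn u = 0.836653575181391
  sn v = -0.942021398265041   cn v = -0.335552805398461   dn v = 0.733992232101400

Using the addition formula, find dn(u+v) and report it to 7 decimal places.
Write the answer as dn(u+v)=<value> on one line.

m = k² = 0.519780437764
D = 1 − m·sn²u·sn²v = 0.7337691259127943
dn(u+v) = (dn u·dn v − m·sn u·sn v·cn u·cn v)/D = 0.6952631859673981/0.7337691259127943 = 0.9475230851427613

dn(u+v)=0.9475231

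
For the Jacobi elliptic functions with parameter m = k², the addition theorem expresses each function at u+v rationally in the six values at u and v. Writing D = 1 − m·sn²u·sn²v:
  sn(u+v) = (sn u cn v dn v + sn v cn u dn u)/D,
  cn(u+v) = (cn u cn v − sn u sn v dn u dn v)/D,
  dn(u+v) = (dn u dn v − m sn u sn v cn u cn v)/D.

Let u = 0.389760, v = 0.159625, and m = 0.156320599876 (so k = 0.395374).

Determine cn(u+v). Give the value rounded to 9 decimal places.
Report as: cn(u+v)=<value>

cn(u+v)=0.854958482

sn u = 0.3785832526109306, cn u = 0.9255672427449711, dn u = 0.9887341939999389
sn v = 0.1588439173108843, cn v = 0.9873037070391932, dn v = 0.9980259585647426
m = k² = 0.156320599876
D = 1 − m·sn²u·sn²v = 0.9994346984360684
cn(u+v) = (cn u·cn v − sn u·sn v·dn u·dn v)/D = 0.8544751724264171/0.9994346984360684 = 0.8549584817932714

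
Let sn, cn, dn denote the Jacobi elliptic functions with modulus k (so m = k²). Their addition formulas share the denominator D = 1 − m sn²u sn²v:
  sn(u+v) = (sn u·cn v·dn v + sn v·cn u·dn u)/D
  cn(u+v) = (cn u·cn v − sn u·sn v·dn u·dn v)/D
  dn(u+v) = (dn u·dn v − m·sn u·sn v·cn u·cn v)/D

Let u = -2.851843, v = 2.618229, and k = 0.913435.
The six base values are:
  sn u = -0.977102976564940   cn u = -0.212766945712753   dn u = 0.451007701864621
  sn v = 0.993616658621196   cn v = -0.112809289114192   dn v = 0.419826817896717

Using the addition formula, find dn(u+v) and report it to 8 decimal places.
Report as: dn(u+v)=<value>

dn(u+v)=0.97772282

m = k² = 0.834363499225
D = 1 − m·sn²u·sn²v = 0.2135453263933423
dn(u+v) = (dn u·dn v − m·sn u·sn v·cn u·cn v)/D = 0.2087881391906579/0.2135453263933423 = 0.9777228222081437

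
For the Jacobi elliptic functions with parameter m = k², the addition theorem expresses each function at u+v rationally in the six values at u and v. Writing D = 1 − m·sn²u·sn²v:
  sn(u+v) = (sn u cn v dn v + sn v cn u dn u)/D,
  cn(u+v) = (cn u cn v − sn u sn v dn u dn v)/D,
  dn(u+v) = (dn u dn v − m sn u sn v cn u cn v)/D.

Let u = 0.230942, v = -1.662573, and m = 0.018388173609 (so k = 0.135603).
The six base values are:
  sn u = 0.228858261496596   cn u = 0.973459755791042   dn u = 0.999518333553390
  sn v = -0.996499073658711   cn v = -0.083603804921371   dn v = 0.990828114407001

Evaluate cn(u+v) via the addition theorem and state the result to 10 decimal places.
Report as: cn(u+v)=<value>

cn(u+v)=0.1446098534

m = k² = 0.018388173609
D = 1 − m·sn²u·sn²v = 0.9990436307956697
cn(u+v) = (cn u·cn v − sn u·sn v·dn u·dn v)/D = 0.1444715530090616/0.9990436307956697 = 0.1446098534195147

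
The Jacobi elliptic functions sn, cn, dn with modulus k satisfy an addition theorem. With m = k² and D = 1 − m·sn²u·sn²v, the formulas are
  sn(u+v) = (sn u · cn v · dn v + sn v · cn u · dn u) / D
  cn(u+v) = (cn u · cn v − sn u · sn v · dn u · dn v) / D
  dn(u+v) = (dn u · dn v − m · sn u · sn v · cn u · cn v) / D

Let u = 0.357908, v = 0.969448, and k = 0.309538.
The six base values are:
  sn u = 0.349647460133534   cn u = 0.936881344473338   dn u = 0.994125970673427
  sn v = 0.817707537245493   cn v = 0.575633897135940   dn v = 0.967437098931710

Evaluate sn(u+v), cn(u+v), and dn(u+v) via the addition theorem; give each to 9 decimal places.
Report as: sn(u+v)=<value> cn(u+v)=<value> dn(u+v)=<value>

sn(u+v)=0.963859056 cn(u+v)=0.266412689 dn(u+v)=0.954456221

m = k² = 0.095813773444
D = 1 − m·sn²u·sn²v = 0.9921677831753707
sn(u+v) = (sn u·cn v·dn v + sn v·cn u·dn u)/D = 0.9563099025957353/0.9921677831753707 = 0.9638590557084261
cn(u+v) = (cn u·cn v − sn u·sn v·dn u·dn v)/D = 0.264326086810335/0.9921677831753707 = 0.2664126887534848
dn(u+v) = (dn u·dn v − m·sn u·sn v·cn u·cn v)/D = 0.9469807131231159/0.9921677831753707 = 0.9544562211971483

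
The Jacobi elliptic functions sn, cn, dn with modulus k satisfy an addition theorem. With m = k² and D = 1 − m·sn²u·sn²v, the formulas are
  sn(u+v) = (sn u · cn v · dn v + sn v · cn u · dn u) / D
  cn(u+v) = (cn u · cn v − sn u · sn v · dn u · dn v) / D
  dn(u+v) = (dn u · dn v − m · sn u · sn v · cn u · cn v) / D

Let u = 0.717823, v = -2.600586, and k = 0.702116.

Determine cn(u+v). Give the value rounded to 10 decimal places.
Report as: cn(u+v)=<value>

sn u = 0.6370188764637973, cn u = 0.7708482023257247, dn u = 0.8944034144363037
sn v = -0.8474923989960686, cn v = -0.5308075297543248, dn v = 0.8036975864303325
m = k² = 0.492966877456
D = 1 − m·sn²u·sn²v = 0.856320778226179
cn(u+v) = (cn u·cn v − sn u·sn v·dn u·dn v)/D = -0.02109831685340715/0.856320778226179 = -0.02463833342583505

cn(u+v)=-0.0246383334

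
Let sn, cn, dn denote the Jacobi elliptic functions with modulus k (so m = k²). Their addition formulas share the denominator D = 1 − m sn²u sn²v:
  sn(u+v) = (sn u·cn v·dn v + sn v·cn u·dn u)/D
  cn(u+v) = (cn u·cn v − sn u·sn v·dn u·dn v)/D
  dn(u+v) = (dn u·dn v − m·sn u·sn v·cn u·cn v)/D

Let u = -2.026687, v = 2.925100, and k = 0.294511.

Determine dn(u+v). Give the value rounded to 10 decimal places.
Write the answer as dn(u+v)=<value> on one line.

sn u = -0.9201151995173936, cn u = -0.3916478260083503, dn u = 0.962583838419767
sn v = 0.2838564670065596, cn v = -0.9588667822688165, dn v = 0.9964994891879665
m = k² = 0.086736729121
D = 1 − m·sn²u·sn²v = 0.9940832252423425
dn(u+v) = (dn u·dn v − m·sn u·sn v·cn u·cn v)/D = 0.9677217263953644/0.9940832252423425 = 0.973481597739916

dn(u+v)=0.9734815977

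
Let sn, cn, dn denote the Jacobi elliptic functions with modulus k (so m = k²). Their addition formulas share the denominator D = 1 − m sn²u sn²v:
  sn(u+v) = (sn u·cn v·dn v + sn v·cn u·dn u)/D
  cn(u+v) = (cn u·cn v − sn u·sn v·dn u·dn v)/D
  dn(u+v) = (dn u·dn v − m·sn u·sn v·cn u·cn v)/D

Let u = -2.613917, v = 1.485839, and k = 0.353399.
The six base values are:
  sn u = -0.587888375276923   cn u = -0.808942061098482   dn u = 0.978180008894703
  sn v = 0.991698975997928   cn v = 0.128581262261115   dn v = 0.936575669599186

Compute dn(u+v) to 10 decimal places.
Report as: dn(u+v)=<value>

dn(u+v)=0.9488447116

m = k² = 0.124890853201
D = 1 − m·sn²u·sn²v = 0.957549764153545
dn(u+v) = (dn u·dn v − m·sn u·sn v·cn u·cn v)/D = 0.9085660298141074/0.957549764153545 = 0.9488447116033304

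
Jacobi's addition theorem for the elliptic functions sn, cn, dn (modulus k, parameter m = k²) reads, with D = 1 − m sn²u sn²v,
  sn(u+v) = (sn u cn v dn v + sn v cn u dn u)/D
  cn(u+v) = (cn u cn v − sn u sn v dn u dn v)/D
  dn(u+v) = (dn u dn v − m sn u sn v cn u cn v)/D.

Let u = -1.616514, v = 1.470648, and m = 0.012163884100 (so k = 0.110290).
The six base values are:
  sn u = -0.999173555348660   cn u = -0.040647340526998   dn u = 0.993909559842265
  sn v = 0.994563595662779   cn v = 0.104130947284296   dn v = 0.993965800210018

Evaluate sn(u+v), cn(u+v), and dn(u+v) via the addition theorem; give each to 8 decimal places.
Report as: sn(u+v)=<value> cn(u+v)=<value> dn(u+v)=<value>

sn(u+v)=-0.14534309 cn(u+v)=0.98938132 dn(u+v)=0.99987151

m = k² = 0.0121638841
D = 1 − m·sn²u·sn²v = 0.9879878913134398
sn(u+v) = (sn u·cn v·dn v + sn v·cn u·dn u)/D = -0.1435972119645361/0.9879878913134398 = -0.1453430889457934
cn(u+v) = (cn u·cn v − sn u·sn v·dn u·dn v)/D = 0.9774967591240338/0.9879878913134398 = 0.9893813150124148
dn(u+v) = (dn u·dn v − m·sn u·sn v·cn u·cn v)/D = 0.9878609477827956/0.9879878913134398 = 0.9998715130703926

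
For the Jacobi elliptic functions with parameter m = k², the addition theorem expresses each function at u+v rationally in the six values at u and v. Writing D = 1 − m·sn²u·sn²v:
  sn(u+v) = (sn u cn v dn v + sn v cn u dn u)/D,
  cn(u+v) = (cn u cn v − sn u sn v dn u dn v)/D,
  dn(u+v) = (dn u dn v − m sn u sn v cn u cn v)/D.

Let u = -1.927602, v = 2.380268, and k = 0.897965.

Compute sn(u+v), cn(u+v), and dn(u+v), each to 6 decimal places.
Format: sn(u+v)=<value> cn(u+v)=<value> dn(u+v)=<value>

sn(u+v)=0.426649 cn(u+v)=0.904418 dn(u+v)=0.923700

sn u = -0.9881792622278744, cn u = 0.1533027909164532, dn u = 0.4610957419297584
sn v = 0.9988586539380406, cn v = -0.04776389277566881, dn v = 0.4421520518443624
m = k² = 0.806341141225
D = 1 − m·sn²u·sn²v = 0.2144056281024606
sn(u+v) = (sn u·cn v·dn v + sn v·cn u·dn u)/D = 0.09147584766512841/0.2144056281024606 = 0.4266485375160663
cn(u+v) = (cn u·cn v − sn u·sn v·dn u·dn v)/D = 0.1939122034735227/0.2144056281024606 = 0.9044175061526628
dn(u+v) = (dn u·dn v − m·sn u·sn v·cn u·cn v)/D = 0.198046578362045/0.2144056281024606 = 0.9237004649309025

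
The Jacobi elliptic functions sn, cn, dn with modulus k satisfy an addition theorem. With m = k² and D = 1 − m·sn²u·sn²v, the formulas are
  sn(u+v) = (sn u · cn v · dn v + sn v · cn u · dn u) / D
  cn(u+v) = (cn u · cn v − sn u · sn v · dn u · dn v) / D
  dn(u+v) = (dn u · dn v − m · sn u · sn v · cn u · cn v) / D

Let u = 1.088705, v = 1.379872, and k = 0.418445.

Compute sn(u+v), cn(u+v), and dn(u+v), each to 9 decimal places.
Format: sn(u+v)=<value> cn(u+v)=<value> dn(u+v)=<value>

sn(u+v)=0.725447288 cn(u+v)=-0.688277729 dn(u+v)=0.952812392

sn u = 0.8719040679038073, cn u = 0.4896767263948665, dn u = 0.9310687033272269
sn v = 0.9705306114707967, cn v = 0.2409778666145948, dn v = 0.9138225634784613
m = k² = 0.175096218025
D = 1 − m·sn²u·sn²v = 0.8746187343512732
sn(u+v) = (sn u·cn v·dn v + sn v·cn u·dn u)/D = 0.6344897892496619/0.8746187343512732 = 0.7254472884350905
cn(u+v) = (cn u·cn v − sn u·sn v·dn u·dn v)/D = -0.6019805958800854/0.8746187343512732 = -0.6882777286111869
dn(u+v) = (dn u·dn v − m·sn u·sn v·cn u·cn v)/D = 0.8333475679873009/0.8746187343512732 = 0.9528123915678708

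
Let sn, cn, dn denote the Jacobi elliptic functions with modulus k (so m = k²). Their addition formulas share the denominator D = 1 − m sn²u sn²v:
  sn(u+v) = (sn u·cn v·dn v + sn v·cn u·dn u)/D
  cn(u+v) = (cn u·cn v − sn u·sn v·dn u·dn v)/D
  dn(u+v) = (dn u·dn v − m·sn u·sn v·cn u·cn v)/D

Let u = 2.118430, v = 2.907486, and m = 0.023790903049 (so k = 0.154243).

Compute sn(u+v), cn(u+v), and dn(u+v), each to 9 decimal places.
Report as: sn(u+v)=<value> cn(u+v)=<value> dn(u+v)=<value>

sn u = 0.8616416548778155, cn u = -0.5075171510199626, dn u = 0.9911291575219847
sn v = 0.2502929474598952, cn v = -0.9681701505685032, dn v = 0.9992545130122937
m = k² = 0.023790903049
D = 1 − m·sn²u·sn²v = 0.9988934742503506
sn(u+v) = (sn u·cn v·dn v + sn v·cn u·dn u)/D = -0.9594949523266443/0.9988934742503506 = -0.9605578343043295
cn(u+v) = (cn u·cn v − sn u·sn v·dn u·dn v)/D = 0.2777725856876923/0.9988934742503506 = 0.278080288687595
dn(u+v) = (dn u·dn v − m·sn u·sn v·cn u·cn v)/D = 0.9878691919575193/0.9988934742503506 = 0.9889635055418649

sn(u+v)=-0.960557834 cn(u+v)=0.278080289 dn(u+v)=0.988963506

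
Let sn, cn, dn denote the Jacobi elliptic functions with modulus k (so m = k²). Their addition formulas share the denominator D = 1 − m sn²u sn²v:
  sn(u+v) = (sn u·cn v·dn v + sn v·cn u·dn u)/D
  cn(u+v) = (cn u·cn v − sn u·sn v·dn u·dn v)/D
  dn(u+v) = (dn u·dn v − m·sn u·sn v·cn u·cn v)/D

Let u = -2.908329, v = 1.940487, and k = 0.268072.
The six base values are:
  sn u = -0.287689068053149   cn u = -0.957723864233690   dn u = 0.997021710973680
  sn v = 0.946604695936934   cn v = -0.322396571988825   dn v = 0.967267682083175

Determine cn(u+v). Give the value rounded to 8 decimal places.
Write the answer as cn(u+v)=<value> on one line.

m = k² = 0.071862597184
D = 1 − m·sn²u·sn²v = 0.9946704942278454
cn(u+v) = (cn u·cn v − sn u·sn v·dn u·dn v)/D = 0.5713962699230859/0.9946704942278454 = 0.5744578463309663

cn(u+v)=0.57445785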